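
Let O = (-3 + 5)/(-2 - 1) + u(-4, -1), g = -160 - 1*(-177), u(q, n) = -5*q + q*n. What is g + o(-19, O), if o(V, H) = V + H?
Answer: 64/3 ≈ 21.333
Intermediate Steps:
u(q, n) = -5*q + n*q
g = 17 (g = -160 + 177 = 17)
O = 70/3 (O = (-3 + 5)/(-2 - 1) - 4*(-5 - 1) = 2/(-3) - 4*(-6) = 2*(-⅓) + 24 = -⅔ + 24 = 70/3 ≈ 23.333)
o(V, H) = H + V
g + o(-19, O) = 17 + (70/3 - 19) = 17 + 13/3 = 64/3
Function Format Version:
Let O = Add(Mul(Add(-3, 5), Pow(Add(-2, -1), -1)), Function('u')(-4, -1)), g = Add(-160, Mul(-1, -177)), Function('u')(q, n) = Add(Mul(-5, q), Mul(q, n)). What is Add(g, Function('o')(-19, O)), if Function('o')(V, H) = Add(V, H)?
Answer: Rational(64, 3) ≈ 21.333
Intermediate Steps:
Function('u')(q, n) = Add(Mul(-5, q), Mul(n, q))
g = 17 (g = Add(-160, 177) = 17)
O = Rational(70, 3) (O = Add(Mul(Add(-3, 5), Pow(Add(-2, -1), -1)), Mul(-4, Add(-5, -1))) = Add(Mul(2, Pow(-3, -1)), Mul(-4, -6)) = Add(Mul(2, Rational(-1, 3)), 24) = Add(Rational(-2, 3), 24) = Rational(70, 3) ≈ 23.333)
Function('o')(V, H) = Add(H, V)
Add(g, Function('o')(-19, O)) = Add(17, Add(Rational(70, 3), -19)) = Add(17, Rational(13, 3)) = Rational(64, 3)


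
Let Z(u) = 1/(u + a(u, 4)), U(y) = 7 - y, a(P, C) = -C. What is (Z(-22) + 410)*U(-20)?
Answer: 287793/26 ≈ 11069.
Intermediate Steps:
Z(u) = 1/(-4 + u) (Z(u) = 1/(u - 1*4) = 1/(u - 4) = 1/(-4 + u))
(Z(-22) + 410)*U(-20) = (1/(-4 - 22) + 410)*(7 - 1*(-20)) = (1/(-26) + 410)*(7 + 20) = (-1/26 + 410)*27 = (10659/26)*27 = 287793/26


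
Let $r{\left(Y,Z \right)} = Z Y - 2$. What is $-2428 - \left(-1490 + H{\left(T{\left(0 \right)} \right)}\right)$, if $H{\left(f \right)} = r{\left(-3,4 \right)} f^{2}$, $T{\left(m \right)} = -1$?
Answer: $-924$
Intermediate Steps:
$r{\left(Y,Z \right)} = -2 + Y Z$ ($r{\left(Y,Z \right)} = Y Z - 2 = -2 + Y Z$)
$H{\left(f \right)} = - 14 f^{2}$ ($H{\left(f \right)} = \left(-2 - 12\right) f^{2} = - 14 f^{2}$)
$-2428 - \left(-1490 + H{\left(T{\left(0 \right)} \right)}\right) = -2428 + \left(1490 - - 14 \left(-1\right)^{2}\right) = -2428 + \left(1490 - \left(-14\right) 1\right) = -2428 + \left(1490 - -14\right) = -2428 + \left(1490 + 14\right) = -2428 + 1504 = -924$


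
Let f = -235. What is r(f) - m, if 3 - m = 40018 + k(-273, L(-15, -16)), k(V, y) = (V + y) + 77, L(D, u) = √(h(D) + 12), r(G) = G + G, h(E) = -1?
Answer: 39349 + √11 ≈ 39352.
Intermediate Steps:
r(G) = 2*G
L(D, u) = √11 (L(D, u) = √(-1 + 12) = √11)
k(V, y) = 77 + V + y
m = -39819 - √11 (m = 3 - (40018 + (77 - 273 + √11)) = 3 - (40018 + (-196 + √11)) = 3 - (39822 + √11) = 3 + (-39822 - √11) = -39819 - √11 ≈ -39822.)
r(f) - m = 2*(-235) - (-39819 - √11) = -470 + (39819 + √11) = 39349 + √11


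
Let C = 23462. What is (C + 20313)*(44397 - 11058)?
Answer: 1459414725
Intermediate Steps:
(C + 20313)*(44397 - 11058) = (23462 + 20313)*(44397 - 11058) = 43775*33339 = 1459414725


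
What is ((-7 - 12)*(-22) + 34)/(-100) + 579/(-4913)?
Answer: -569644/122825 ≈ -4.6378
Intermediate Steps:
((-7 - 12)*(-22) + 34)/(-100) + 579/(-4913) = (-19*(-22) + 34)*(-1/100) + 579*(-1/4913) = (418 + 34)*(-1/100) - 579/4913 = 452*(-1/100) - 579/4913 = -113/25 - 579/4913 = -569644/122825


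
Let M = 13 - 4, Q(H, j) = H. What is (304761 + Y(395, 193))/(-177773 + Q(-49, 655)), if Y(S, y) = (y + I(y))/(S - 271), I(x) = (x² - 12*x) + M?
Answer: -37825499/22049928 ≈ -1.7154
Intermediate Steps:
M = 9
I(x) = 9 + x² - 12*x (I(x) = (x² - 12*x) + 9 = 9 + x² - 12*x)
Y(S, y) = (9 + y² - 11*y)/(-271 + S) (Y(S, y) = (y + (9 + y² - 12*y))/(S - 271) = (9 + y² - 11*y)/(-271 + S))
(304761 + Y(395, 193))/(-177773 + Q(-49, 655)) = (304761 + (9 + 193² - 11*193)/(-271 + 395))/(-177773 - 49) = (304761 + (9 + 37249 - 2123)/124)/(-177822) = (304761 + (1/124)*35135)*(-1/177822) = (304761 + 35135/124)*(-1/177822) = (37825499/124)*(-1/177822) = -37825499/22049928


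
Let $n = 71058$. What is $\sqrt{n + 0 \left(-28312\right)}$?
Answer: $\sqrt{71058} \approx 266.57$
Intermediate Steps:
$\sqrt{n + 0 \left(-28312\right)} = \sqrt{71058 + 0 \left(-28312\right)} = \sqrt{71058 + 0} = \sqrt{71058}$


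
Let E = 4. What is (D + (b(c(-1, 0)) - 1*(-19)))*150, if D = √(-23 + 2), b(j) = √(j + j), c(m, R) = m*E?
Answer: 2850 + 150*I*√21 + 300*I*√2 ≈ 2850.0 + 1111.7*I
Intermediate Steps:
c(m, R) = 4*m (c(m, R) = m*4 = 4*m)
b(j) = √2*√j (b(j) = √(2*j) = √2*√j)
D = I*√21 (D = √(-21) = I*√21 ≈ 4.5826*I)
(D + (b(c(-1, 0)) - 1*(-19)))*150 = (I*√21 + (√2*√(4*(-1)) - 1*(-19)))*150 = (I*√21 + (√2*√(-4) + 19))*150 = (I*√21 + (√2*(2*I) + 19))*150 = (I*√21 + (2*I*√2 + 19))*150 = (I*√21 + (19 + 2*I*√2))*150 = (19 + I*√21 + 2*I*√2)*150 = 2850 + 150*I*√21 + 300*I*√2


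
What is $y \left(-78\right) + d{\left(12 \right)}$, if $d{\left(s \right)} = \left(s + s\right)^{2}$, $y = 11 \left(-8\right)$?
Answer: $7440$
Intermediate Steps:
$y = -88$
$d{\left(s \right)} = 4 s^{2}$ ($d{\left(s \right)} = \left(2 s\right)^{2} = 4 s^{2}$)
$y \left(-78\right) + d{\left(12 \right)} = \left(-88\right) \left(-78\right) + 4 \cdot 12^{2} = 6864 + 4 \cdot 144 = 6864 + 576 = 7440$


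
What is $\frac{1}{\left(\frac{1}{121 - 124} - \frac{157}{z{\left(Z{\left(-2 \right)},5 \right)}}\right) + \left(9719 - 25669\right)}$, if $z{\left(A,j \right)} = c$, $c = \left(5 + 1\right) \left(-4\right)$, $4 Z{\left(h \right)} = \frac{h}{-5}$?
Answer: $- \frac{24}{382651} \approx -6.272 \cdot 10^{-5}$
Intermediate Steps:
$Z{\left(h \right)} = - \frac{h}{20}$ ($Z{\left(h \right)} = \frac{h \frac{1}{-5}}{4} = \frac{h \left(- \frac{1}{5}\right)}{4} = \frac{\left(- \frac{1}{5}\right) h}{4} = - \frac{h}{20}$)
$c = -24$ ($c = 6 \left(-4\right) = -24$)
$z{\left(A,j \right)} = -24$
$\frac{1}{\left(\frac{1}{121 - 124} - \frac{157}{z{\left(Z{\left(-2 \right)},5 \right)}}\right) + \left(9719 - 25669\right)} = \frac{1}{\left(\frac{1}{121 - 124} - \frac{157}{-24}\right) + \left(9719 - 25669\right)} = \frac{1}{\left(\frac{1}{-3} - - \frac{157}{24}\right) - 15950} = \frac{1}{\left(- \frac{1}{3} + \frac{157}{24}\right) - 15950} = \frac{1}{\frac{149}{24} - 15950} = \frac{1}{- \frac{382651}{24}} = - \frac{24}{382651}$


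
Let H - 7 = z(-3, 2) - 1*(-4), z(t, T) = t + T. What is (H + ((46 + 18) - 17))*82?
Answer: 4674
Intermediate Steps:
z(t, T) = T + t
H = 10 (H = 7 + ((2 - 3) - 1*(-4)) = 7 + (-1 + 4) = 7 + 3 = 10)
(H + ((46 + 18) - 17))*82 = (10 + ((46 + 18) - 17))*82 = (10 + (64 - 17))*82 = (10 + 47)*82 = 57*82 = 4674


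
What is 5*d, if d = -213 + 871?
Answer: 3290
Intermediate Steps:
d = 658
5*d = 5*658 = 3290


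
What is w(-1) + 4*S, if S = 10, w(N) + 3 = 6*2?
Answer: 49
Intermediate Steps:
w(N) = 9 (w(N) = -3 + 6*2 = -3 + 12 = 9)
w(-1) + 4*S = 9 + 4*10 = 9 + 40 = 49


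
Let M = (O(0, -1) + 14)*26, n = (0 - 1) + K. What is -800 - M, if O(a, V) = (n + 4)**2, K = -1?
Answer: -1268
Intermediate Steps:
n = -2 (n = (0 - 1) - 1 = -1 - 1 = -2)
O(a, V) = 4 (O(a, V) = (-2 + 4)**2 = 2**2 = 4)
M = 468 (M = (4 + 14)*26 = 18*26 = 468)
-800 - M = -800 - 1*468 = -800 - 468 = -1268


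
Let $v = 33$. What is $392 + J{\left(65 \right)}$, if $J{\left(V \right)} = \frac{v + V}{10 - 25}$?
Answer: $\frac{5782}{15} \approx 385.47$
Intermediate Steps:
$J{\left(V \right)} = - \frac{11}{5} - \frac{V}{15}$ ($J{\left(V \right)} = \frac{33 + V}{10 - 25} = \frac{33 + V}{-15} = \left(33 + V\right) \left(- \frac{1}{15}\right) = - \frac{11}{5} - \frac{V}{15}$)
$392 + J{\left(65 \right)} = 392 - \frac{98}{15} = \frac{5782}{15}$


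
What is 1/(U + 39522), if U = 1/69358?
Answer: 69358/2741166877 ≈ 2.5302e-5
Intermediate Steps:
U = 1/69358 ≈ 1.4418e-5
1/(U + 39522) = 1/(1/69358 + 39522) = 1/(2741166877/69358) = 69358/2741166877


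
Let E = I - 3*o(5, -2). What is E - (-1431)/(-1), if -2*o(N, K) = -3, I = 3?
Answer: -2865/2 ≈ -1432.5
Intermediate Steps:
o(N, K) = 3/2 (o(N, K) = -1/2*(-3) = 3/2)
E = -3/2 (E = 3 - 3*3/2 = 3 - 9/2 = -3/2 ≈ -1.5000)
E - (-1431)/(-1) = -3/2 - (-1431)/(-1) = -3/2 - (-1)*(-1431) = -3/2 - 1*1431 = -3/2 - 1431 = -2865/2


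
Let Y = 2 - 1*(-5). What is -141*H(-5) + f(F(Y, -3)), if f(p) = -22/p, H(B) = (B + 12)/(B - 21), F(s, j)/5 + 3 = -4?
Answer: 35117/910 ≈ 38.590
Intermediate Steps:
Y = 7 (Y = 2 + 5 = 7)
F(s, j) = -35 (F(s, j) = -15 + 5*(-4) = -15 - 20 = -35)
H(B) = (12 + B)/(-21 + B)
-141*H(-5) + f(F(Y, -3)) = -141*(12 - 5)/(-21 - 5) - 22/(-35) = -141*7/(-26) - 22*(-1/35) = -(-141)*7/26 + 22/35 = -141*(-7/26) + 22/35 = 987/26 + 22/35 = 35117/910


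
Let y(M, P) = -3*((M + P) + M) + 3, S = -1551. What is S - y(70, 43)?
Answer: -1005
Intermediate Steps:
y(M, P) = 3 - 6*M - 3*P (y(M, P) = -3*(P + 2*M) + 3 = (-6*M - 3*P) + 3 = 3 - 6*M - 3*P)
S - y(70, 43) = -1551 - (3 - 6*70 - 3*43) = -1551 - (3 - 420 - 129) = -1551 - 1*(-546) = -1551 + 546 = -1005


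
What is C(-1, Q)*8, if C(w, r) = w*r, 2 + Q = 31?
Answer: -232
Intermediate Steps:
Q = 29 (Q = -2 + 31 = 29)
C(w, r) = r*w
C(-1, Q)*8 = (29*(-1))*8 = -29*8 = -232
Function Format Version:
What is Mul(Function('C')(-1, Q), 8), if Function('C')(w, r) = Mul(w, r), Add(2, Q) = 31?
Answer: -232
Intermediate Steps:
Q = 29 (Q = Add(-2, 31) = 29)
Function('C')(w, r) = Mul(r, w)
Mul(Function('C')(-1, Q), 8) = Mul(Mul(29, -1), 8) = Mul(-29, 8) = -232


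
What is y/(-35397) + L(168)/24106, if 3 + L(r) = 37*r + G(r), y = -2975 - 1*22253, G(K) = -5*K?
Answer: 798334249/853280082 ≈ 0.93561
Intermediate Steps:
y = -25228 (y = -2975 - 22253 = -25228)
L(r) = -3 + 32*r (L(r) = -3 + (37*r - 5*r) = -3 + 32*r)
y/(-35397) + L(168)/24106 = -25228/(-35397) + (-3 + 32*168)/24106 = -25228*(-1/35397) + (-3 + 5376)*(1/24106) = 25228/35397 + 5373*(1/24106) = 25228/35397 + 5373/24106 = 798334249/853280082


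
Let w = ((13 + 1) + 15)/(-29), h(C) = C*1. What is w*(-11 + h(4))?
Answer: 7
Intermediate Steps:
h(C) = C
w = -1 (w = (14 + 15)*(-1/29) = 29*(-1/29) = -1)
w*(-11 + h(4)) = -(-11 + 4) = -1*(-7) = 7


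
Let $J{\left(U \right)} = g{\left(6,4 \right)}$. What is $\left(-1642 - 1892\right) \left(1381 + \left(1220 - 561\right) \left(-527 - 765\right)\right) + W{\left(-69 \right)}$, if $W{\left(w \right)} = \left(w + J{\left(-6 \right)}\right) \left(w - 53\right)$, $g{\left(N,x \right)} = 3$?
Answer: $3004074150$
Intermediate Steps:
$J{\left(U \right)} = 3$
$W{\left(w \right)} = \left(-53 + w\right) \left(3 + w\right)$ ($W{\left(w \right)} = \left(w + 3\right) \left(w - 53\right) = \left(3 + w\right) \left(-53 + w\right) = \left(-53 + w\right) \left(3 + w\right)$)
$\left(-1642 - 1892\right) \left(1381 + \left(1220 - 561\right) \left(-527 - 765\right)\right) + W{\left(-69 \right)} = \left(-1642 - 1892\right) \left(1381 + \left(1220 - 561\right) \left(-527 - 765\right)\right) - \left(-3291 - 4761\right) = - 3534 \left(1381 + 659 \left(-1292\right)\right) + \left(-159 + 4761 + 3450\right) = - 3534 \left(1381 - 851428\right) + 8052 = \left(-3534\right) \left(-850047\right) + 8052 = 3004066098 + 8052 = 3004074150$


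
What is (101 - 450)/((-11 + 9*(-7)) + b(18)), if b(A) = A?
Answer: 349/56 ≈ 6.2321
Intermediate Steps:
(101 - 450)/((-11 + 9*(-7)) + b(18)) = (101 - 450)/((-11 + 9*(-7)) + 18) = -349/((-11 - 63) + 18) = -349/(-74 + 18) = -349/(-56) = -1/56*(-349) = 349/56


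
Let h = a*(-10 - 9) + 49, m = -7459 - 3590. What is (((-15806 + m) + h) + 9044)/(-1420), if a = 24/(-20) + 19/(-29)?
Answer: 2570379/205900 ≈ 12.484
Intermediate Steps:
m = -11049
a = -269/145 (a = 24*(-1/20) + 19*(-1/29) = -6/5 - 19/29 = -269/145 ≈ -1.8552)
h = 12216/145 (h = -269*(-10 - 9)/145 + 49 = -269/145*(-19) + 49 = 5111/145 + 49 = 12216/145 ≈ 84.248)
(((-15806 + m) + h) + 9044)/(-1420) = (((-15806 - 11049) + 12216/145) + 9044)/(-1420) = ((-26855 + 12216/145) + 9044)*(-1/1420) = (-3881759/145 + 9044)*(-1/1420) = -2570379/145*(-1/1420) = 2570379/205900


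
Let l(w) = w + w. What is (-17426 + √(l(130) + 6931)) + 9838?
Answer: -7588 + 3*√799 ≈ -7503.2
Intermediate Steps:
l(w) = 2*w
(-17426 + √(l(130) + 6931)) + 9838 = (-17426 + √(2*130 + 6931)) + 9838 = (-17426 + √(260 + 6931)) + 9838 = (-17426 + √7191) + 9838 = (-17426 + 3*√799) + 9838 = -7588 + 3*√799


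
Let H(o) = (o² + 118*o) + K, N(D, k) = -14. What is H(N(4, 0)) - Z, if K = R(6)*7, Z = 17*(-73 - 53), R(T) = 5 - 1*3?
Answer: 700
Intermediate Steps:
R(T) = 2 (R(T) = 5 - 3 = 2)
Z = -2142 (Z = 17*(-126) = -2142)
K = 14 (K = 2*7 = 14)
H(o) = 14 + o² + 118*o (H(o) = (o² + 118*o) + 14 = 14 + o² + 118*o)
H(N(4, 0)) - Z = (14 + (-14)² + 118*(-14)) - 1*(-2142) = (14 + 196 - 1652) + 2142 = -1442 + 2142 = 700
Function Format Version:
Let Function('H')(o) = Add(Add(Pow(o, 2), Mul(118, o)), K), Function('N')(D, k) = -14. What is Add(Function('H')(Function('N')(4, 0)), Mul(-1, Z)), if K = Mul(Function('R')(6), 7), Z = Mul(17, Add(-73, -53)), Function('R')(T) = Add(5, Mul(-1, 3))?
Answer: 700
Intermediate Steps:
Function('R')(T) = 2 (Function('R')(T) = Add(5, -3) = 2)
Z = -2142 (Z = Mul(17, -126) = -2142)
K = 14 (K = Mul(2, 7) = 14)
Function('H')(o) = Add(14, Pow(o, 2), Mul(118, o)) (Function('H')(o) = Add(Add(Pow(o, 2), Mul(118, o)), 14) = Add(14, Pow(o, 2), Mul(118, o)))
Add(Function('H')(Function('N')(4, 0)), Mul(-1, Z)) = Add(Add(14, Pow(-14, 2), Mul(118, -14)), Mul(-1, -2142)) = Add(Add(14, 196, -1652), 2142) = Add(-1442, 2142) = 700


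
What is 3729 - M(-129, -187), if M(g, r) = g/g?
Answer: 3728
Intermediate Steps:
M(g, r) = 1
3729 - M(-129, -187) = 3729 - 1*1 = 3729 - 1 = 3728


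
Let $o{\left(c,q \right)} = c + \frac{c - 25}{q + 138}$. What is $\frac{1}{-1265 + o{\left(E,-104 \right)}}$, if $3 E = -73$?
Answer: $- \frac{51}{65830} \approx -0.00077472$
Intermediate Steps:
$E = - \frac{73}{3}$ ($E = \frac{1}{3} \left(-73\right) = - \frac{73}{3} \approx -24.333$)
$o{\left(c,q \right)} = c + \frac{-25 + c}{138 + q}$
$\frac{1}{-1265 + o{\left(E,-104 \right)}} = \frac{1}{-1265 + \frac{-25 + 139 \left(- \frac{73}{3}\right) - - \frac{7592}{3}}{138 - 104}} = \frac{1}{-1265 + \frac{-25 - \frac{10147}{3} + \frac{7592}{3}}{34}} = \frac{1}{-1265 + \frac{1}{34} \left(- \frac{2630}{3}\right)} = \frac{1}{-1265 - \frac{1315}{51}} = \frac{1}{- \frac{65830}{51}} = - \frac{51}{65830}$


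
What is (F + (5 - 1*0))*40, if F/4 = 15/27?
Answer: 2600/9 ≈ 288.89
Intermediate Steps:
F = 20/9 (F = 4*(15/27) = 4*(15*(1/27)) = 4*(5/9) = 20/9 ≈ 2.2222)
(F + (5 - 1*0))*40 = (20/9 + (5 - 1*0))*40 = (20/9 + (5 + 0))*40 = (20/9 + 5)*40 = (65/9)*40 = 2600/9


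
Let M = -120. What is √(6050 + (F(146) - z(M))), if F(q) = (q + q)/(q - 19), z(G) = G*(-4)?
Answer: √89875614/127 ≈ 74.648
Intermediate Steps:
z(G) = -4*G
F(q) = 2*q/(-19 + q) (F(q) = (2*q)/(-19 + q) = 2*q/(-19 + q))
√(6050 + (F(146) - z(M))) = √(6050 + (2*146/(-19 + 146) - (-4)*(-120))) = √(6050 + (2*146/127 - 1*480)) = √(6050 + (2*146*(1/127) - 480)) = √(6050 + (292/127 - 480)) = √(6050 - 60668/127) = √(707682/127) = √89875614/127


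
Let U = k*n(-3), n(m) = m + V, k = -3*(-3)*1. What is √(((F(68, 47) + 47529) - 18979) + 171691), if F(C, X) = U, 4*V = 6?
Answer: 3*√88990/2 ≈ 447.47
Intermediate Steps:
V = 3/2 (V = (¼)*6 = 3/2 ≈ 1.5000)
k = 9 (k = 9*1 = 9)
n(m) = 3/2 + m (n(m) = m + 3/2 = 3/2 + m)
U = -27/2 (U = 9*(3/2 - 3) = 9*(-3/2) = -27/2 ≈ -13.500)
F(C, X) = -27/2
√(((F(68, 47) + 47529) - 18979) + 171691) = √(((-27/2 + 47529) - 18979) + 171691) = √((95031/2 - 18979) + 171691) = √(57073/2 + 171691) = √(400455/2) = 3*√88990/2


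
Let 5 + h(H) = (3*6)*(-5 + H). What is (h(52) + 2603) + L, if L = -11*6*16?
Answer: 2388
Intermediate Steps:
h(H) = -95 + 18*H (h(H) = -5 + (3*6)*(-5 + H) = -5 + 18*(-5 + H) = -5 + (-90 + 18*H) = -95 + 18*H)
L = -1056 (L = -66*16 = -1056)
(h(52) + 2603) + L = ((-95 + 18*52) + 2603) - 1056 = ((-95 + 936) + 2603) - 1056 = (841 + 2603) - 1056 = 3444 - 1056 = 2388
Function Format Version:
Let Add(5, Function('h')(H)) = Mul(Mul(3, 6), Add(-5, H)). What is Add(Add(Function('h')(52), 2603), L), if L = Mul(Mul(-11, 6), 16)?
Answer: 2388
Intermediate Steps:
Function('h')(H) = Add(-95, Mul(18, H)) (Function('h')(H) = Add(-5, Mul(Mul(3, 6), Add(-5, H))) = Add(-5, Mul(18, Add(-5, H))) = Add(-5, Add(-90, Mul(18, H))) = Add(-95, Mul(18, H)))
L = -1056 (L = Mul(-66, 16) = -1056)
Add(Add(Function('h')(52), 2603), L) = Add(Add(Add(-95, Mul(18, 52)), 2603), -1056) = Add(Add(Add(-95, 936), 2603), -1056) = Add(Add(841, 2603), -1056) = Add(3444, -1056) = 2388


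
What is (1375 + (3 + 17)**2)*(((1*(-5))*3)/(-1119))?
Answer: 8875/373 ≈ 23.794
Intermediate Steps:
(1375 + (3 + 17)**2)*(((1*(-5))*3)/(-1119)) = (1375 + 20**2)*(-5*3*(-1/1119)) = (1375 + 400)*(-15*(-1/1119)) = 1775*(5/373) = 8875/373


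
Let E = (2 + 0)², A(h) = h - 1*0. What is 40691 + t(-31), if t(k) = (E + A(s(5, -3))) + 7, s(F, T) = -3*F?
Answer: 40687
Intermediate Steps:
A(h) = h (A(h) = h + 0 = h)
E = 4 (E = 2² = 4)
t(k) = -4 (t(k) = (4 - 3*5) + 7 = (4 - 15) + 7 = -11 + 7 = -4)
40691 + t(-31) = 40691 - 4 = 40687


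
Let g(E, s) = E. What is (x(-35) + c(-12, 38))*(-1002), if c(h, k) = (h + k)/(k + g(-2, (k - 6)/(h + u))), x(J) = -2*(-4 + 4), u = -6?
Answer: -2171/3 ≈ -723.67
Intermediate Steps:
x(J) = 0 (x(J) = -2*0 = 0)
c(h, k) = (h + k)/(-2 + k) (c(h, k) = (h + k)/(k - 2) = (h + k)/(-2 + k))
(x(-35) + c(-12, 38))*(-1002) = (0 + (-12 + 38)/(-2 + 38))*(-1002) = (0 + 26/36)*(-1002) = (0 + (1/36)*26)*(-1002) = (0 + 13/18)*(-1002) = (13/18)*(-1002) = -2171/3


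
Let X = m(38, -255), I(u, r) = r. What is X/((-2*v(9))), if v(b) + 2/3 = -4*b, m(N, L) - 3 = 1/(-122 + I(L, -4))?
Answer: 377/9240 ≈ 0.040801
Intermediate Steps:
m(N, L) = 377/126 (m(N, L) = 3 + 1/(-122 - 4) = 3 + 1/(-126) = 3 - 1/126 = 377/126)
v(b) = -⅔ - 4*b
X = 377/126 ≈ 2.9921
X/((-2*v(9))) = 377/(126*((-2*(-⅔ - 4*9)))) = 377/(126*((-2*(-⅔ - 36)))) = 377/(126*((-2*(-110/3)))) = 377/(126*(220/3)) = (377/126)*(3/220) = 377/9240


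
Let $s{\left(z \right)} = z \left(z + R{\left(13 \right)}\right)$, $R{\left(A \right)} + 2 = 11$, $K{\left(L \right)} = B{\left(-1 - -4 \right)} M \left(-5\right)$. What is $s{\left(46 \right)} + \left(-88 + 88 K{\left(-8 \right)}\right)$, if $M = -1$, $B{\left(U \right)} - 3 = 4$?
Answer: $5522$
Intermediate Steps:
$B{\left(U \right)} = 7$ ($B{\left(U \right)} = 3 + 4 = 7$)
$K{\left(L \right)} = 35$ ($K{\left(L \right)} = 7 \left(-1\right) \left(-5\right) = \left(-7\right) \left(-5\right) = 35$)
$R{\left(A \right)} = 9$ ($R{\left(A \right)} = -2 + 11 = 9$)
$s{\left(z \right)} = z \left(9 + z\right)$ ($s{\left(z \right)} = z \left(z + 9\right) = z \left(9 + z\right)$)
$s{\left(46 \right)} + \left(-88 + 88 K{\left(-8 \right)}\right) = 46 \left(9 + 46\right) + \left(-88 + 88 \cdot 35\right) = 46 \cdot 55 + \left(-88 + 3080\right) = 2530 + 2992 = 5522$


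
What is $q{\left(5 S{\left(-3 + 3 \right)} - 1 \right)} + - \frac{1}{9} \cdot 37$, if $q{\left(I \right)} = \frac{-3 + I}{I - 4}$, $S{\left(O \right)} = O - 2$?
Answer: $- \frac{143}{45} \approx -3.1778$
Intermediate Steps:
$S{\left(O \right)} = -2 + O$
$q{\left(I \right)} = \frac{-3 + I}{-4 + I}$
$q{\left(5 S{\left(-3 + 3 \right)} - 1 \right)} + - \frac{1}{9} \cdot 37 = \frac{-3 + \left(5 \left(-2 + \left(-3 + 3\right)\right) - 1\right)}{-4 + \left(5 \left(-2 + \left(-3 + 3\right)\right) - 1\right)} + - \frac{1}{9} \cdot 37 = \frac{-3 + \left(5 \left(-2 + 0\right) - 1\right)}{-4 + \left(5 \left(-2 + 0\right) - 1\right)} + \left(-1\right) \frac{1}{9} \cdot 37 = \frac{-3 + \left(5 \left(-2\right) - 1\right)}{-4 + \left(5 \left(-2\right) - 1\right)} - \frac{37}{9} = \frac{-3 - 11}{-4 - 11} - \frac{37}{9} = \frac{1}{-15} \left(-14\right) - \frac{37}{9} = \left(- \frac{1}{15}\right) \left(-14\right) - \frac{37}{9} = \frac{14}{15} - \frac{37}{9} = - \frac{143}{45}$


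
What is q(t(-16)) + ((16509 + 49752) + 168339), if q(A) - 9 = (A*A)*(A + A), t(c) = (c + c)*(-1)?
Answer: 300145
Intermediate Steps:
t(c) = -2*c (t(c) = (2*c)*(-1) = -2*c)
q(A) = 9 + 2*A³ (q(A) = 9 + (A*A)*(A + A) = 9 + A²*(2*A) = 9 + 2*A³)
q(t(-16)) + ((16509 + 49752) + 168339) = (9 + 2*(-2*(-16))³) + ((16509 + 49752) + 168339) = (9 + 2*32³) + (66261 + 168339) = (9 + 2*32768) + 234600 = (9 + 65536) + 234600 = 65545 + 234600 = 300145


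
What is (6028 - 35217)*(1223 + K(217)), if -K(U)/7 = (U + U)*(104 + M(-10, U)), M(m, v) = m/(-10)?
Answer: 9275300963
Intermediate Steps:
M(m, v) = -m/10 (M(m, v) = m*(-1/10) = -m/10)
K(U) = -1470*U (K(U) = -7*(U + U)*(104 - 1/10*(-10)) = -7*2*U*(104 + 1) = -7*2*U*105 = -1470*U)
(6028 - 35217)*(1223 + K(217)) = (6028 - 35217)*(1223 - 1470*217) = -29189*(1223 - 318990) = -29189*(-317767) = 9275300963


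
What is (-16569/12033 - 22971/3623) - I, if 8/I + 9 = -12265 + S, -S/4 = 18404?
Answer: -229336844978/29717639385 ≈ -7.7172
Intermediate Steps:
S = -73616 (S = -4*18404 = -73616)
I = -4/42945 (I = 8/(-9 + (-12265 - 73616)) = 8/(-9 - 85881) = 8/(-85890) = 8*(-1/85890) = -4/42945 ≈ -9.3142e-5)
(-16569/12033 - 22971/3623) - I = (-16569/12033 - 22971/3623) - 1*(-4/42945) = (-16569*1/12033 - 22971*1/3623) + 4/42945 = (-263/191 - 22971/3623) + 4/42945 = -5340310/691993 + 4/42945 = -229336844978/29717639385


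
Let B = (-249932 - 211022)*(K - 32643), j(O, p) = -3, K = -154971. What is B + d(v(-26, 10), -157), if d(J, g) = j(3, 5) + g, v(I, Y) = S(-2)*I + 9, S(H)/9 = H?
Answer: 86481423596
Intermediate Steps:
S(H) = 9*H
v(I, Y) = 9 - 18*I (v(I, Y) = (9*(-2))*I + 9 = -18*I + 9 = 9 - 18*I)
d(J, g) = -3 + g
B = 86481423756 (B = (-249932 - 211022)*(-154971 - 32643) = -460954*(-187614) = 86481423756)
B + d(v(-26, 10), -157) = 86481423756 + (-3 - 157) = 86481423756 - 160 = 86481423596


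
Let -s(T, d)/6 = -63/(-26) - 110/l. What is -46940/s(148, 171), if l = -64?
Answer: 9763520/5169 ≈ 1888.9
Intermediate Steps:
s(T, d) = -5169/208 (s(T, d) = -6*(-63/(-26) - 110/(-64)) = -6*(-63*(-1/26) - 110*(-1/64)) = -6*(63/26 + 55/32) = -6*1723/416 = -5169/208)
-46940/s(148, 171) = -46940/(-5169/208) = -46940*(-208/5169) = 9763520/5169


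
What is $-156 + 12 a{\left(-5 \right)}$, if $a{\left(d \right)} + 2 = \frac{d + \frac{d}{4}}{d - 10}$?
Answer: $-175$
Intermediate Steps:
$a{\left(d \right)} = -2 + \frac{5 d}{4 \left(-10 + d\right)}$ ($a{\left(d \right)} = -2 + \frac{d + \frac{d}{4}}{d - 10} = -2 + \frac{d + d \frac{1}{4}}{-10 + d} = -2 + \frac{d + \frac{d}{4}}{-10 + d} = -2 + \frac{\frac{5}{4} d}{-10 + d} = -2 + \frac{5 d}{4 \left(-10 + d\right)}$)
$-156 + 12 a{\left(-5 \right)} = -156 + 12 \frac{80 - -15}{4 \left(-10 - 5\right)} = -156 + 12 \frac{80 + 15}{4 \left(-15\right)} = -156 + 12 \cdot \frac{1}{4} \left(- \frac{1}{15}\right) 95 = -156 + 12 \left(- \frac{19}{12}\right) = -156 - 19 = -175$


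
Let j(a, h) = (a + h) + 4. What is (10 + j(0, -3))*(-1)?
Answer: -11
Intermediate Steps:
j(a, h) = 4 + a + h
(10 + j(0, -3))*(-1) = (10 + (4 + 0 - 3))*(-1) = (10 + 1)*(-1) = 11*(-1) = -11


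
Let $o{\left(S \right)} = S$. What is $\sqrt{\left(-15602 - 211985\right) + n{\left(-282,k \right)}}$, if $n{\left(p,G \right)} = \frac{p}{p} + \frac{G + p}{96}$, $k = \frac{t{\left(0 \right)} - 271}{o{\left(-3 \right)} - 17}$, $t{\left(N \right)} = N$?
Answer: $\frac{i \sqrt{13109114670}}{240} \approx 477.06 i$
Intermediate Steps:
$k = \frac{271}{20}$ ($k = \frac{0 - 271}{-3 - 17} = - \frac{271}{-20} = \left(-271\right) \left(- \frac{1}{20}\right) = \frac{271}{20} \approx 13.55$)
$n{\left(p,G \right)} = 1 + \frac{G}{96} + \frac{p}{96}$ ($n{\left(p,G \right)} = 1 + \left(G + p\right) \frac{1}{96} = 1 + \left(\frac{G}{96} + \frac{p}{96}\right) = 1 + \frac{G}{96} + \frac{p}{96}$)
$\sqrt{\left(-15602 - 211985\right) + n{\left(-282,k \right)}} = \sqrt{\left(-15602 - 211985\right) + \left(1 + \frac{1}{96} \cdot \frac{271}{20} + \frac{1}{96} \left(-282\right)\right)} = \sqrt{\left(-15602 - 211985\right) + \left(1 + \frac{271}{1920} - \frac{47}{16}\right)} = \sqrt{-227587 - \frac{3449}{1920}} = \sqrt{- \frac{436970489}{1920}} = \frac{i \sqrt{13109114670}}{240}$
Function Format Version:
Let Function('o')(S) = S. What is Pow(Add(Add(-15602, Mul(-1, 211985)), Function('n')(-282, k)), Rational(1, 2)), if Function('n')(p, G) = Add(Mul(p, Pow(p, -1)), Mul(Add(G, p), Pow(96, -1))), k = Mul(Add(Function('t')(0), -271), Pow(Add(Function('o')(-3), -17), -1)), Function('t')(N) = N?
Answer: Mul(Rational(1, 240), I, Pow(13109114670, Rational(1, 2))) ≈ Mul(477.06, I)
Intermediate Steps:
k = Rational(271, 20) (k = Mul(Add(0, -271), Pow(Add(-3, -17), -1)) = Mul(-271, Pow(-20, -1)) = Mul(-271, Rational(-1, 20)) = Rational(271, 20) ≈ 13.550)
Function('n')(p, G) = Add(1, Mul(Rational(1, 96), G), Mul(Rational(1, 96), p)) (Function('n')(p, G) = Add(1, Mul(Add(G, p), Rational(1, 96))) = Add(1, Add(Mul(Rational(1, 96), G), Mul(Rational(1, 96), p))) = Add(1, Mul(Rational(1, 96), G), Mul(Rational(1, 96), p)))
Pow(Add(Add(-15602, Mul(-1, 211985)), Function('n')(-282, k)), Rational(1, 2)) = Pow(Add(Add(-15602, Mul(-1, 211985)), Add(1, Mul(Rational(1, 96), Rational(271, 20)), Mul(Rational(1, 96), -282))), Rational(1, 2)) = Pow(Add(Add(-15602, -211985), Add(1, Rational(271, 1920), Rational(-47, 16))), Rational(1, 2)) = Pow(Add(-227587, Rational(-3449, 1920)), Rational(1, 2)) = Pow(Rational(-436970489, 1920), Rational(1, 2)) = Mul(Rational(1, 240), I, Pow(13109114670, Rational(1, 2)))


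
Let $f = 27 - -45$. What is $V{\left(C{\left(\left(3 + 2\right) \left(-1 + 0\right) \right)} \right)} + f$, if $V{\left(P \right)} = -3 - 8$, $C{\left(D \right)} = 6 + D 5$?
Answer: $61$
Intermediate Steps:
$f = 72$ ($f = 27 + 45 = 72$)
$C{\left(D \right)} = 6 + 5 D$
$V{\left(P \right)} = -11$
$V{\left(C{\left(\left(3 + 2\right) \left(-1 + 0\right) \right)} \right)} + f = -11 + 72 = 61$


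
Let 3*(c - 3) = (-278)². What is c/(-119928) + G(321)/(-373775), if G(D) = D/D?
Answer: -28890550859/134478264600 ≈ -0.21483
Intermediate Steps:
c = 77293/3 (c = 3 + (⅓)*(-278)² = 3 + (⅓)*77284 = 3 + 77284/3 = 77293/3 ≈ 25764.)
G(D) = 1
c/(-119928) + G(321)/(-373775) = (77293/3)/(-119928) + 1/(-373775) = (77293/3)*(-1/119928) + 1*(-1/373775) = -77293/359784 - 1/373775 = -28890550859/134478264600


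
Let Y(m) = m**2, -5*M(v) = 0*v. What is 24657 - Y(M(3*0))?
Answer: 24657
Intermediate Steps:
M(v) = 0 (M(v) = -0*v = -1/5*0 = 0)
24657 - Y(M(3*0)) = 24657 - 1*0**2 = 24657 - 1*0 = 24657 + 0 = 24657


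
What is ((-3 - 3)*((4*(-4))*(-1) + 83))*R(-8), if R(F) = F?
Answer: 4752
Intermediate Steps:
((-3 - 3)*((4*(-4))*(-1) + 83))*R(-8) = ((-3 - 3)*((4*(-4))*(-1) + 83))*(-8) = -6*(-16*(-1) + 83)*(-8) = -6*(16 + 83)*(-8) = -6*99*(-8) = -594*(-8) = 4752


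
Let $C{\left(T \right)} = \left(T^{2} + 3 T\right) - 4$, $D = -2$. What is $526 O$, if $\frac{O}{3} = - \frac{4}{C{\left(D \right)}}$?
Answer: $1052$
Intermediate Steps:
$C{\left(T \right)} = -4 + T^{2} + 3 T$
$O = 2$ ($O = 3 \left(- \frac{4}{-4 + \left(-2\right)^{2} + 3 \left(-2\right)}\right) = 3 \left(- \frac{4}{-4 + 4 - 6}\right) = 3 \left(- \frac{4}{-6}\right) = 3 \left(\left(-4\right) \left(- \frac{1}{6}\right)\right) = 3 \cdot \frac{2}{3} = 2$)
$526 O = 526 \cdot 2 = 1052$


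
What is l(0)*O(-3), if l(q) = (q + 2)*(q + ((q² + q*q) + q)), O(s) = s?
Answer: 0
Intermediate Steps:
l(q) = (2 + q)*(2*q + 2*q²) (l(q) = (2 + q)*(q + ((q² + q²) + q)) = (2 + q)*(q + (2*q² + q)) = (2 + q)*(q + (q + 2*q²)) = (2 + q)*(2*q + 2*q²))
l(0)*O(-3) = (2*0*(2 + 0² + 3*0))*(-3) = (2*0*(2 + 0 + 0))*(-3) = (2*0*2)*(-3) = 0*(-3) = 0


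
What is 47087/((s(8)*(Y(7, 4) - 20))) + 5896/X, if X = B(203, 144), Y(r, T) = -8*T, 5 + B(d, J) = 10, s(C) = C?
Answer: 2217301/2080 ≈ 1066.0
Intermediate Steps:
B(d, J) = 5 (B(d, J) = -5 + 10 = 5)
X = 5
47087/((s(8)*(Y(7, 4) - 20))) + 5896/X = 47087/((8*(-8*4 - 20))) + 5896/5 = 47087/((8*(-32 - 20))) + 5896*(⅕) = 47087/((8*(-52))) + 5896/5 = 47087/(-416) + 5896/5 = 47087*(-1/416) + 5896/5 = -47087/416 + 5896/5 = 2217301/2080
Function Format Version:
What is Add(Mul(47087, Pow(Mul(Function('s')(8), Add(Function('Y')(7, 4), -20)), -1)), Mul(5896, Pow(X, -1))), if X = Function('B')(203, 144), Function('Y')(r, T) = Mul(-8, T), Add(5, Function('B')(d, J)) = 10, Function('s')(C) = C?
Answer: Rational(2217301, 2080) ≈ 1066.0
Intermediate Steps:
Function('B')(d, J) = 5 (Function('B')(d, J) = Add(-5, 10) = 5)
X = 5
Add(Mul(47087, Pow(Mul(Function('s')(8), Add(Function('Y')(7, 4), -20)), -1)), Mul(5896, Pow(X, -1))) = Add(Mul(47087, Pow(Mul(8, Add(Mul(-8, 4), -20)), -1)), Mul(5896, Pow(5, -1))) = Add(Mul(47087, Pow(Mul(8, Add(-32, -20)), -1)), Mul(5896, Rational(1, 5))) = Add(Mul(47087, Pow(Mul(8, -52), -1)), Rational(5896, 5)) = Add(Mul(47087, Pow(-416, -1)), Rational(5896, 5)) = Add(Mul(47087, Rational(-1, 416)), Rational(5896, 5)) = Add(Rational(-47087, 416), Rational(5896, 5)) = Rational(2217301, 2080)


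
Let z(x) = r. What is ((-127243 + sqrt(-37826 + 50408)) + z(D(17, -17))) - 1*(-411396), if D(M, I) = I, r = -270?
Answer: 283883 + 3*sqrt(1398) ≈ 2.8400e+5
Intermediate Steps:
z(x) = -270
((-127243 + sqrt(-37826 + 50408)) + z(D(17, -17))) - 1*(-411396) = ((-127243 + sqrt(-37826 + 50408)) - 270) - 1*(-411396) = ((-127243 + sqrt(12582)) - 270) + 411396 = ((-127243 + 3*sqrt(1398)) - 270) + 411396 = (-127513 + 3*sqrt(1398)) + 411396 = 283883 + 3*sqrt(1398)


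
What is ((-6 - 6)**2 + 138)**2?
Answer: 79524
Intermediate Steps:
((-6 - 6)**2 + 138)**2 = ((-12)**2 + 138)**2 = (144 + 138)**2 = 282**2 = 79524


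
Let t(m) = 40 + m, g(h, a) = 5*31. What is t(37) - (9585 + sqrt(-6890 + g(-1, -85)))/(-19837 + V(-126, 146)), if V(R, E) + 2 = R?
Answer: 103126/1331 + I*sqrt(6735)/19965 ≈ 77.48 + 0.0041105*I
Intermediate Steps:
g(h, a) = 155
V(R, E) = -2 + R
t(37) - (9585 + sqrt(-6890 + g(-1, -85)))/(-19837 + V(-126, 146)) = (40 + 37) - (9585 + sqrt(-6890 + 155))/(-19837 + (-2 - 126)) = 77 - (9585 + sqrt(-6735))/(-19837 - 128) = 77 - (9585 + I*sqrt(6735))/(-19965) = 77 - (9585 + I*sqrt(6735))*(-1)/19965 = 77 - (-639/1331 - I*sqrt(6735)/19965) = 77 + (639/1331 + I*sqrt(6735)/19965) = 103126/1331 + I*sqrt(6735)/19965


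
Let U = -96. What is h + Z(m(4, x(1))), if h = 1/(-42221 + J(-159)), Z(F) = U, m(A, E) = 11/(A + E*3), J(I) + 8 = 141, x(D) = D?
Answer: -4040449/42088 ≈ -96.000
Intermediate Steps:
J(I) = 133 (J(I) = -8 + 141 = 133)
m(A, E) = 11/(A + 3*E)
Z(F) = -96
h = -1/42088 (h = 1/(-42221 + 133) = 1/(-42088) = -1/42088 ≈ -2.3760e-5)
h + Z(m(4, x(1))) = -1/42088 - 96 = -4040449/42088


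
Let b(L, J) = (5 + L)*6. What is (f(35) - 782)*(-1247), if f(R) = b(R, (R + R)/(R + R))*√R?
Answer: 975154 - 299280*√35 ≈ -7.9541e+5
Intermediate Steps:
b(L, J) = 30 + 6*L
f(R) = √R*(30 + 6*R) (f(R) = (30 + 6*R)*√R = √R*(30 + 6*R))
(f(35) - 782)*(-1247) = (6*√35*(5 + 35) - 782)*(-1247) = (6*√35*40 - 782)*(-1247) = (240*√35 - 782)*(-1247) = (-782 + 240*√35)*(-1247) = 975154 - 299280*√35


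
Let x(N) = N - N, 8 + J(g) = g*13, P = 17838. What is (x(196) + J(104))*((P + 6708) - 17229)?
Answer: 9834048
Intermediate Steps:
J(g) = -8 + 13*g (J(g) = -8 + g*13 = -8 + 13*g)
x(N) = 0
(x(196) + J(104))*((P + 6708) - 17229) = (0 + (-8 + 13*104))*((17838 + 6708) - 17229) = (0 + (-8 + 1352))*(24546 - 17229) = (0 + 1344)*7317 = 1344*7317 = 9834048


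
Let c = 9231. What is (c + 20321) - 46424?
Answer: -16872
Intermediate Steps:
(c + 20321) - 46424 = (9231 + 20321) - 46424 = 29552 - 46424 = -16872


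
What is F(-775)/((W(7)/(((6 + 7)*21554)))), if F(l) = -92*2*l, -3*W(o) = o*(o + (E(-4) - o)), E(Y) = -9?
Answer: 39956805200/21 ≈ 1.9027e+9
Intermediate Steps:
W(o) = 3*o (W(o) = -o*(o + (-9 - o))/3 = -o*(-9)/3 = -(-3)*o = 3*o)
F(l) = -184*l
F(-775)/((W(7)/(((6 + 7)*21554)))) = (-184*(-775))/(((3*7)/(((6 + 7)*21554)))) = 142600/((21/((13*21554)))) = 142600/((21/280202)) = 142600/((21*(1/280202))) = 142600/(21/280202) = 142600*(280202/21) = 39956805200/21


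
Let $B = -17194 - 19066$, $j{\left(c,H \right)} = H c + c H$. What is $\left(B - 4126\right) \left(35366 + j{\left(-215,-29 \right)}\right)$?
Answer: $-1931904696$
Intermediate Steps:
$j{\left(c,H \right)} = 2 H c$ ($j{\left(c,H \right)} = H c + H c = 2 H c$)
$B = -36260$
$\left(B - 4126\right) \left(35366 + j{\left(-215,-29 \right)}\right) = \left(-36260 - 4126\right) \left(35366 + 2 \left(-29\right) \left(-215\right)\right) = - 40386 \left(35366 + 12470\right) = \left(-40386\right) 47836 = -1931904696$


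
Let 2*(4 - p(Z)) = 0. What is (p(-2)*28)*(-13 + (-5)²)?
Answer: 1344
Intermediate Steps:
p(Z) = 4 (p(Z) = 4 - ½*0 = 4 + 0 = 4)
(p(-2)*28)*(-13 + (-5)²) = (4*28)*(-13 + (-5)²) = 112*(-13 + 25) = 112*12 = 1344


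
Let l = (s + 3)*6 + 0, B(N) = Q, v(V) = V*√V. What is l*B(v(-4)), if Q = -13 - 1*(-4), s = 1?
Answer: -216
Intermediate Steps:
v(V) = V^(3/2)
Q = -9 (Q = -13 + 4 = -9)
B(N) = -9
l = 24 (l = (1 + 3)*6 + 0 = 4*6 + 0 = 24 + 0 = 24)
l*B(v(-4)) = 24*(-9) = -216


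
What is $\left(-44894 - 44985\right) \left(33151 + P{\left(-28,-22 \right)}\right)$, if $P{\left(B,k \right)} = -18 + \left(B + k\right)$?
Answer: $-2973466957$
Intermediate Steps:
$P{\left(B,k \right)} = -18 + B + k$
$\left(-44894 - 44985\right) \left(33151 + P{\left(-28,-22 \right)}\right) = \left(-44894 - 44985\right) \left(33151 - 68\right) = - 89879 \left(33151 - 68\right) = \left(-89879\right) 33083 = -2973466957$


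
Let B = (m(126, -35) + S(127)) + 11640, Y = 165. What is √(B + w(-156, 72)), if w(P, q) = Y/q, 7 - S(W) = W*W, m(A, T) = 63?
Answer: I*√636006/12 ≈ 66.458*I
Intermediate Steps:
S(W) = 7 - W² (S(W) = 7 - W*W = 7 - W²)
w(P, q) = 165/q
B = -4419 (B = (63 + (7 - 1*127²)) + 11640 = (63 + (7 - 1*16129)) + 11640 = (63 + (7 - 16129)) + 11640 = (63 - 16122) + 11640 = -16059 + 11640 = -4419)
√(B + w(-156, 72)) = √(-4419 + 165/72) = √(-4419 + 165*(1/72)) = √(-4419 + 55/24) = √(-106001/24) = I*√636006/12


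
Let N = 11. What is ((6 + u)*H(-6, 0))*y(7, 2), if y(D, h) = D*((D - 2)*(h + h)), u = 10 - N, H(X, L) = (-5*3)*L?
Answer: 0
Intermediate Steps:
H(X, L) = -15*L
u = -1 (u = 10 - 1*11 = 10 - 11 = -1)
y(D, h) = 2*D*h*(-2 + D) (y(D, h) = D*((-2 + D)*(2*h)) = D*(2*h*(-2 + D)) = 2*D*h*(-2 + D))
((6 + u)*H(-6, 0))*y(7, 2) = ((6 - 1)*(-15*0))*(2*7*2*(-2 + 7)) = (5*0)*(2*7*2*5) = 0*140 = 0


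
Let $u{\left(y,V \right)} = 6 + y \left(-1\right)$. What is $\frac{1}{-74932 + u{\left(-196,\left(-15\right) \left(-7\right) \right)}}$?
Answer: $- \frac{1}{74730} \approx -1.3382 \cdot 10^{-5}$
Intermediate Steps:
$u{\left(y,V \right)} = 6 - y$
$\frac{1}{-74932 + u{\left(-196,\left(-15\right) \left(-7\right) \right)}} = \frac{1}{-74932 + \left(6 - -196\right)} = \frac{1}{-74932 + \left(6 + 196\right)} = \frac{1}{-74932 + 202} = \frac{1}{-74730} = - \frac{1}{74730}$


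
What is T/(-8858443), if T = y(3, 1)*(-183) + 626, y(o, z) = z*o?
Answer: -7/805313 ≈ -8.6923e-6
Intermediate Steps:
y(o, z) = o*z
T = 77 (T = (3*1)*(-183) + 626 = 3*(-183) + 626 = -549 + 626 = 77)
T/(-8858443) = 77/(-8858443) = 77*(-1/8858443) = -7/805313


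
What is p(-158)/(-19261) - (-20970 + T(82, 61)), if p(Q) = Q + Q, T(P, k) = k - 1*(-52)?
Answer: 401726993/19261 ≈ 20857.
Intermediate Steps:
T(P, k) = 52 + k (T(P, k) = k + 52 = 52 + k)
p(Q) = 2*Q
p(-158)/(-19261) - (-20970 + T(82, 61)) = (2*(-158))/(-19261) - (-20970 + (52 + 61)) = -316*(-1/19261) - (-20970 + 113) = 316/19261 - 1*(-20857) = 316/19261 + 20857 = 401726993/19261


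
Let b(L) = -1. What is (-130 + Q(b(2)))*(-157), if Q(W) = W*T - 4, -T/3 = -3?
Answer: 22451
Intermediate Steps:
T = 9 (T = -3*(-3) = 9)
Q(W) = -4 + 9*W (Q(W) = W*9 - 4 = 9*W - 4 = -4 + 9*W)
(-130 + Q(b(2)))*(-157) = (-130 + (-4 + 9*(-1)))*(-157) = (-130 + (-4 - 9))*(-157) = (-130 - 13)*(-157) = -143*(-157) = 22451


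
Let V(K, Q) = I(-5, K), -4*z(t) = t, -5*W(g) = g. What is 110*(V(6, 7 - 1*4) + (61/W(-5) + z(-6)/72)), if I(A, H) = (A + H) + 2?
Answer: 169015/24 ≈ 7042.3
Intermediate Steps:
W(g) = -g/5
I(A, H) = 2 + A + H
z(t) = -t/4
V(K, Q) = -3 + K (V(K, Q) = 2 - 5 + K = -3 + K)
110*(V(6, 7 - 1*4) + (61/W(-5) + z(-6)/72)) = 110*((-3 + 6) + (61/((-⅕*(-5))) - ¼*(-6)/72)) = 110*(3 + (61/1 + (3/2)*(1/72))) = 110*(3 + (61*1 + 1/48)) = 110*(3 + (61 + 1/48)) = 110*(3 + 2929/48) = 110*(3073/48) = 169015/24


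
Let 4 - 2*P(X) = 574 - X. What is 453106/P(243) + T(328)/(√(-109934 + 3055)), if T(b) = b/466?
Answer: -906212/327 - 164*I*√106879/24902807 ≈ -2771.3 - 0.002153*I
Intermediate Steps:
P(X) = -285 + X/2 (P(X) = 2 - (574 - X)/2 = 2 + (-287 + X/2) = -285 + X/2)
T(b) = b/466 (T(b) = b*(1/466) = b/466)
453106/P(243) + T(328)/(√(-109934 + 3055)) = 453106/(-285 + (½)*243) + ((1/466)*328)/(√(-109934 + 3055)) = 453106/(-285 + 243/2) + 164/(233*(√(-106879))) = 453106/(-327/2) + 164/(233*((I*√106879))) = 453106*(-2/327) + 164*(-I*√106879/106879)/233 = -906212/327 - 164*I*√106879/24902807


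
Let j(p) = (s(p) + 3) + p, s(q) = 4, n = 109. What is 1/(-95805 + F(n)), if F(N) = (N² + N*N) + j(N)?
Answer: -1/71927 ≈ -1.3903e-5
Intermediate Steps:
j(p) = 7 + p (j(p) = (4 + 3) + p = 7 + p)
F(N) = 7 + N + 2*N² (F(N) = (N² + N*N) + (7 + N) = (N² + N²) + (7 + N) = 2*N² + (7 + N) = 7 + N + 2*N²)
1/(-95805 + F(n)) = 1/(-95805 + (7 + 109 + 2*109²)) = 1/(-95805 + (7 + 109 + 2*11881)) = 1/(-95805 + (7 + 109 + 23762)) = 1/(-95805 + 23878) = 1/(-71927) = -1/71927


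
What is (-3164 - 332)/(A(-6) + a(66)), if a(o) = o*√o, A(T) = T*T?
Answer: 1748/3975 - 9614*√66/11925 ≈ -6.1099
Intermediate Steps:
A(T) = T²
a(o) = o^(3/2)
(-3164 - 332)/(A(-6) + a(66)) = (-3164 - 332)/((-6)² + 66^(3/2)) = -3496/(36 + 66*√66)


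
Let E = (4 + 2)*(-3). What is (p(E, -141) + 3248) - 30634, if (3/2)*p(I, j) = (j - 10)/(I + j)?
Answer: -13062820/477 ≈ -27385.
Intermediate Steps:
E = -18 (E = 6*(-3) = -18)
p(I, j) = 2*(-10 + j)/(3*(I + j)) (p(I, j) = 2*((j - 10)/(I + j))/3 = 2*((-10 + j)/(I + j))/3 = 2*(-10 + j)/(3*(I + j)))
(p(E, -141) + 3248) - 30634 = (2*(-10 - 141)/(3*(-18 - 141)) + 3248) - 30634 = ((⅔)*(-151)/(-159) + 3248) - 30634 = ((⅔)*(-1/159)*(-151) + 3248) - 30634 = (302/477 + 3248) - 30634 = 1549598/477 - 30634 = -13062820/477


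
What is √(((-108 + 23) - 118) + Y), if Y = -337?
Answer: 6*I*√15 ≈ 23.238*I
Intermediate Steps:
√(((-108 + 23) - 118) + Y) = √(((-108 + 23) - 118) - 337) = √((-85 - 118) - 337) = √(-203 - 337) = √(-540) = 6*I*√15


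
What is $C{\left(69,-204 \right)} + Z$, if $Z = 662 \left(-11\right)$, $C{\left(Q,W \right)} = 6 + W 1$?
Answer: $-7480$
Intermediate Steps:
$C{\left(Q,W \right)} = 6 + W$
$Z = -7282$
$C{\left(69,-204 \right)} + Z = \left(6 - 204\right) - 7282 = -198 - 7282 = -7480$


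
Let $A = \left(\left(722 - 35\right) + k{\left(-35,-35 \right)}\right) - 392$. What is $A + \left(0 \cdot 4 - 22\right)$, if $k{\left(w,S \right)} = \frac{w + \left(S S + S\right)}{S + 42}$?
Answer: $438$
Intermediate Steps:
$k{\left(w,S \right)} = \frac{S + w + S^{2}}{42 + S}$ ($k{\left(w,S \right)} = \frac{w + \left(S^{2} + S\right)}{42 + S} = \frac{w + \left(S + S^{2}\right)}{42 + S} = \frac{S + w + S^{2}}{42 + S}$)
$A = 460$ ($A = \left(\left(722 - 35\right) + \frac{-35 - 35 + \left(-35\right)^{2}}{42 - 35}\right) - 392 = \left(687 + \frac{-35 - 35 + 1225}{7}\right) - 392 = \left(687 + \frac{1}{7} \cdot 1155\right) - 392 = \left(687 + 165\right) - 392 = 852 - 392 = 460$)
$A + \left(0 \cdot 4 - 22\right) = 460 + \left(0 \cdot 4 - 22\right) = 460 + \left(0 - 22\right) = 460 - 22 = 438$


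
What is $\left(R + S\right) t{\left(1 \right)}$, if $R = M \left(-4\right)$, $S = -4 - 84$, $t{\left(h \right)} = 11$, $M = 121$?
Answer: $-6292$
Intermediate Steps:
$S = -88$ ($S = -4 - 84 = -88$)
$R = -484$ ($R = 121 \left(-4\right) = -484$)
$\left(R + S\right) t{\left(1 \right)} = \left(-484 - 88\right) 11 = \left(-572\right) 11 = -6292$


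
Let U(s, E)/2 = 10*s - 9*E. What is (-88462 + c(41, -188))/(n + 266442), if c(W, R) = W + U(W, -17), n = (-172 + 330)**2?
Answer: -87295/291406 ≈ -0.29956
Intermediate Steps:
n = 24964 (n = 158**2 = 24964)
U(s, E) = -18*E + 20*s (U(s, E) = 2*(10*s - 9*E) = 2*(-9*E + 10*s) = -18*E + 20*s)
c(W, R) = 306 + 21*W (c(W, R) = W + (-18*(-17) + 20*W) = W + (306 + 20*W) = 306 + 21*W)
(-88462 + c(41, -188))/(n + 266442) = (-88462 + (306 + 21*41))/(24964 + 266442) = (-88462 + (306 + 861))/291406 = (-88462 + 1167)*(1/291406) = -87295*1/291406 = -87295/291406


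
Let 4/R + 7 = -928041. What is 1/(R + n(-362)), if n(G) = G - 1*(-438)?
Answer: 232012/17632911 ≈ 0.013158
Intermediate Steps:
R = -1/232012 (R = 4/(-7 - 928041) = 4/(-928048) = 4*(-1/928048) = -1/232012 ≈ -4.3101e-6)
n(G) = 438 + G (n(G) = G + 438 = 438 + G)
1/(R + n(-362)) = 1/(-1/232012 + (438 - 362)) = 1/(-1/232012 + 76) = 1/(17632911/232012) = 232012/17632911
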